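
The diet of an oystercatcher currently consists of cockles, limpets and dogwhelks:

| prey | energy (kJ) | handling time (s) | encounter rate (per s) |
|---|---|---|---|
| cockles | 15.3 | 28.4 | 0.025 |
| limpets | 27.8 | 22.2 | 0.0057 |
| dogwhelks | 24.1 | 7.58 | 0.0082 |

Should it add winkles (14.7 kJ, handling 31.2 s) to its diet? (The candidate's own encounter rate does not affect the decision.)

Yes

Current rate: (0.025×15.3 + 0.0057×27.8 + 0.0082×24.1)/(1 + 0.025×28.4 + 0.0057×22.2 + 0.0082×7.58) = 0.389 kJ/s.
winkles: E/h = 14.7/31.2 = 0.4712 kJ/s.
Since 0.4712 > R, including winkles increases the long-run rate.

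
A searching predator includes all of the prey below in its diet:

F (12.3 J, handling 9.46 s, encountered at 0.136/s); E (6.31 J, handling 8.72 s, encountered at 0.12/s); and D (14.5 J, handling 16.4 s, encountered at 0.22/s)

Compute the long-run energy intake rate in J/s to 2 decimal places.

0.81 J/s

R = (0.136×12.3 + 0.12×6.31 + 0.22×14.5) / (1 + 0.136×9.46 + 0.12×8.72 + 0.22×16.4) = 5.62/6.941 = 0.8097 J/s.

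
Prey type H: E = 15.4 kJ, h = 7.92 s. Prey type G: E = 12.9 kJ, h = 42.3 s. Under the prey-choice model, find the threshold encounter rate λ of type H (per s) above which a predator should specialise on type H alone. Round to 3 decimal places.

The zero-one rule: include type G iff E₂/h₂ > λE₁/(1+λh₁). Equality gives the switch point.
λE₁h₂ = E₂ + λE₂h₁ ⇒ λ = E₂/(E₁h₂ − E₂h₁) = 12.9/(651.4 − 102.2) = 0.02349 per s.

0.023 per s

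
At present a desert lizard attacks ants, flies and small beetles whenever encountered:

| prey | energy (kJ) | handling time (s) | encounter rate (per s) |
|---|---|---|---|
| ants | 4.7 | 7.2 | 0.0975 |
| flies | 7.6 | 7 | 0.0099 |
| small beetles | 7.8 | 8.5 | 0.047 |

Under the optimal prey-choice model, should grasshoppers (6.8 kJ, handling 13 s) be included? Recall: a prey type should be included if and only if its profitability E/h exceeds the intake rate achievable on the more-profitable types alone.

On ants, flies and small beetles alone, R = ΣλE/(1+Σλh) = 0.9001/2.171 = 0.4146 kJ/s.
Profitability of grasshoppers: 6.8/13 = 0.5231 kJ/s.
Since 0.5231 > R, including grasshoppers increases the long-run rate.

Yes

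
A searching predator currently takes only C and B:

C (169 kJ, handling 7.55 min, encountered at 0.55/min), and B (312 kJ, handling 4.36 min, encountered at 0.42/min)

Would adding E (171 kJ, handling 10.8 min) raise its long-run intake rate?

No

On C and B alone, R = ΣλE/(1+Σλh) = 224/6.984 = 32.07 kJ/min.
Profitability of E: 171/10.8 = 15.83 kJ/min.
Since 15.83 < R, time spent handling E is better spent searching.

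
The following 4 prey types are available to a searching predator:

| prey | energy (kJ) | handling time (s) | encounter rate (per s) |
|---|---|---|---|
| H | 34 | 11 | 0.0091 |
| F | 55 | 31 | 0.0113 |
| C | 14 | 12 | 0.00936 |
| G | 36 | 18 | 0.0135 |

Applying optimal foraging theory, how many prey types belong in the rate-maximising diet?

4

Rank by E/h (kJ/s): H 3.09, G 2, F 1.77, C 1.17. Include each in turn until the next type's E/h falls below the running intake rate.
Rate on top 1: 0.2812. G: 2 > 0.2812 → include.
Rate on top 2: 0.5922. F: 1.77 > 0.5922 → include.
Rate on top 3: 0.8367. C: 1.17 > 0.8367 → include.
Optimal diet: H, G, F, C — 4 of 4 types.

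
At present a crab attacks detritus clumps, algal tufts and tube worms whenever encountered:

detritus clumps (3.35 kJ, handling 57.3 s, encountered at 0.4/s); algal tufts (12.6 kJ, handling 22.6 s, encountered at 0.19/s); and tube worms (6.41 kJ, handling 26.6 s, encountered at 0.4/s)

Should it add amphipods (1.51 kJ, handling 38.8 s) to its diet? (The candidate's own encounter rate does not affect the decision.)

No

Intake rate on the current diet: R = (0.4×3.35 + 0.19×12.6 + 0.4×6.41) / (1 + 0.4×57.3 + 0.19×22.6 + 0.4×26.6) = 6.298/38.85 = 0.1621 kJ/s.
amphipods: E/h = 1.51/38.8 = 0.03892 kJ/s.
Since 0.03892 < R, time spent handling amphipods is better spent searching.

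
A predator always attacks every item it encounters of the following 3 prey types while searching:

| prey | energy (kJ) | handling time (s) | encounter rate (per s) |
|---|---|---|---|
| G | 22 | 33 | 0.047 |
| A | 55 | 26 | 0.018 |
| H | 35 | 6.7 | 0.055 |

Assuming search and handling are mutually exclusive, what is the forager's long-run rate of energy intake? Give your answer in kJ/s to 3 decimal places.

Energy encountered per unit search time: 0.047×22 + 0.018×55 + 0.055×35 = 3.949 kJ/s.
Handling time per unit search time: 0.047×33 + 0.018×26 + 0.055×6.7 = 2.387.
Rate = 3.949/(1 + 2.387) = 1.166 kJ/s.

1.166 kJ/s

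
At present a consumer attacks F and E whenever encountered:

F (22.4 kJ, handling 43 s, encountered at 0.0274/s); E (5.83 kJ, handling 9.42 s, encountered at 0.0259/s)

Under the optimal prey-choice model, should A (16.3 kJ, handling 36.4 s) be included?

Yes

Current rate: (0.0274×22.4 + 0.0259×5.83)/(1 + 0.0274×43 + 0.0259×9.42) = 0.3157 kJ/s.
Profitability of A: 16.3/36.4 = 0.4478 kJ/s.
Since 0.4478 > R, including A increases the long-run rate.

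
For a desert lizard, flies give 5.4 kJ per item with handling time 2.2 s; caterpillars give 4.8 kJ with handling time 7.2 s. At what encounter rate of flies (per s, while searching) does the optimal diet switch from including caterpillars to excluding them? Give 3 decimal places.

At the threshold, the rate on flies alone equals the profitability of caterpillars: λ·5.4/(1 + λ·2.2) = 4.8/7.2 = 0.6667.
Rearranging, λ(5.4 − 0.6667×2.2) = 0.6667, so λ = 0.6667/3.933 = 0.1695 per s.

0.169 per s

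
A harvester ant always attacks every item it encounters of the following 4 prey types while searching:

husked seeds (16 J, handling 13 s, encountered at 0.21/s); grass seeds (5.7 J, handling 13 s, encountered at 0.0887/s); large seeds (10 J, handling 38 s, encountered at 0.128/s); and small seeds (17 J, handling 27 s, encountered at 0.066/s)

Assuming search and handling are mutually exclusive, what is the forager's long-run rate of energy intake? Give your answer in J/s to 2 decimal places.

0.54 J/s

R = Σλ_iE_i / (1 + Σλ_ih_i)
Numerator: 0.21×16 + 0.0887×5.7 + 0.128×10 + 0.066×17 = 6.268
Denominator: 1 + 0.21×13 + 0.0887×13 + 0.128×38 + 0.066×27 = 11.53
R = 6.268/11.53 = 0.5436 J/s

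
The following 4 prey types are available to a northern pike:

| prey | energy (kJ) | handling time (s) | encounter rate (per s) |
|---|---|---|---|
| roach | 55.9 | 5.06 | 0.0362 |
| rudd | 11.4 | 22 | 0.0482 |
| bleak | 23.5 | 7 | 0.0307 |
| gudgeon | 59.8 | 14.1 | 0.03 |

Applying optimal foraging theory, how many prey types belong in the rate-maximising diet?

Rank by E/h (kJ/s): roach 11, gudgeon 4.24, bleak 3.36, rudd 0.518. Include each in turn until the next type's E/h falls below the running intake rate.
Rate on top 1: 1.71. gudgeon: 4.24 > 1.71 → include.
Rate on top 2: 2.377. bleak: 3.36 > 2.377 → include.
Rate on top 3: 2.493. rudd: 0.518 < 2.493 → exclude; stop.
Optimal diet: roach, gudgeon, bleak — 3 of 4 types.

3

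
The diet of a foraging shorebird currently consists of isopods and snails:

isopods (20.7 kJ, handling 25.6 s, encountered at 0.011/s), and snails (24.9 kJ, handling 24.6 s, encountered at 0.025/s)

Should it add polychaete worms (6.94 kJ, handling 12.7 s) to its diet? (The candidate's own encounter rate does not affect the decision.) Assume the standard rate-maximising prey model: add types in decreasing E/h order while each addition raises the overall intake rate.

On isopods and snails alone, R = ΣλE/(1+Σλh) = 0.8502/1.897 = 0.4483 kJ/s.
polychaete worms: E/h = 6.94/12.7 = 0.5465 kJ/s.
0.5465 > 0.4483, so adding polychaete worms raises the average — include it.

Yes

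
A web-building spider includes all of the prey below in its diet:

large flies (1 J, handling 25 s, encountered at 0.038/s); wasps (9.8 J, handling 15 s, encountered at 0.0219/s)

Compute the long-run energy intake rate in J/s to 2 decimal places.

Energy encountered per unit search time: 0.038×1 + 0.0219×9.8 = 0.2526 J/s.
Handling time per unit search time: 0.038×25 + 0.0219×15 = 1.279.
Rate = 0.2526/(1 + 1.279) = 0.1109 J/s.

0.11 J/s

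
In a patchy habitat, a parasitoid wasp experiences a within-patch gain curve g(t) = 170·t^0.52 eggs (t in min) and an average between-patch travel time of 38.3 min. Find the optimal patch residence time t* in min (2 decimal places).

By the marginal value theorem, leave when the instantaneous gain rate g'(t) equals the habitat-wide average g(t)/(T + t).
g'(t) = 0.52·170·t^-0.48. Setting 0.52·170·t^-0.48 = 170·t^0.52/(38.3+t) gives 0.52(38.3+t) = t, so 0.48·t = 0.52×38.3.
t* = 0.52×38.3/0.48 = 41.49 min.

41.49 min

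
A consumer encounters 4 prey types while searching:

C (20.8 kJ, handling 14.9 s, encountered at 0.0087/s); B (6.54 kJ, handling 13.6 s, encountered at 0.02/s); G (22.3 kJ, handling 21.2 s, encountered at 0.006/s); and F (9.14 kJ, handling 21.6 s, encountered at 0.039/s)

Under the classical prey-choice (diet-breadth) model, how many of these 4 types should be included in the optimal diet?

E/h in descending order: C 1.4, G 1.05, B 0.481, F 0.423 kJ/s. The optimal diet is the largest prefix of this list for which every included type satisfies E_i/h_i > R on the types above it.
Rate on top 1: 0.1602. G: 1.05 > 0.1602 → include.
Rate on top 2: 0.2504. B: 0.481 > 0.2504 → include.
Rate on top 3: 0.2914. F: 0.423 > 0.2914 → include.
Optimal diet: C, G, B, F — 4 of 4 types.

4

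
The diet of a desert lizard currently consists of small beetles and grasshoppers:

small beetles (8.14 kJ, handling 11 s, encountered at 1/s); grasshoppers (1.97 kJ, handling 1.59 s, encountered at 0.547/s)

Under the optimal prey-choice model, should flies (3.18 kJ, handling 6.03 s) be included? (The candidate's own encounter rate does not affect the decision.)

No

Intake rate on the current diet: R = (1×8.14 + 0.547×1.97) / (1 + 1×11 + 0.547×1.59) = 9.218/12.87 = 0.7162 kJ/s.
flies: E/h = 3.18/6.03 = 0.5274 kJ/s.
0.5274 < 0.7162, so adding flies would lower the average — exclude it.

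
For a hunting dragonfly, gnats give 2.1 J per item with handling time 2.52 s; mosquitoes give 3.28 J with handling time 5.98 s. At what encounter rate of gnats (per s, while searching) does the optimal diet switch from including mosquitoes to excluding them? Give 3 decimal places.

0.764 per s

At the threshold, the rate on gnats alone equals the profitability of mosquitoes: λ·2.1/(1 + λ·2.52) = 3.28/5.98 = 0.5485.
Rearranging, λ(2.1 − 0.5485×2.52) = 0.5485, so λ = 0.5485/0.7178 = 0.7641 per s.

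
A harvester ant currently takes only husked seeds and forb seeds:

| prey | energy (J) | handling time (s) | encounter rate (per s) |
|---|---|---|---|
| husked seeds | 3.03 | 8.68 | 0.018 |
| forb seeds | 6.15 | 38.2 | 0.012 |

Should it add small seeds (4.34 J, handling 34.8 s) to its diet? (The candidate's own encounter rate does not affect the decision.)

Yes

Intake rate on the current diet: R = (0.018×3.03 + 0.012×6.15) / (1 + 0.018×8.68 + 0.012×38.2) = 0.1283/1.615 = 0.07949 J/s.
Profitability of small seeds: 4.34/34.8 = 0.1247 J/s.
Since 0.1247 > R, including small seeds increases the long-run rate.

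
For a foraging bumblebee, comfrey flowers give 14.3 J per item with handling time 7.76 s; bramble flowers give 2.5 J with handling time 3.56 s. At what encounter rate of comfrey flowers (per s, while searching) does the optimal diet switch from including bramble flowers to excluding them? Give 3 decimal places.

0.079 per s

The zero-one rule: include bramble flowers iff E₂/h₂ > λE₁/(1+λh₁). Equality gives the switch point.
λE₁h₂ = E₂ + λE₂h₁ ⇒ λ = E₂/(E₁h₂ − E₂h₁) = 2.5/(50.91 − 19.4) = 0.07934 per s.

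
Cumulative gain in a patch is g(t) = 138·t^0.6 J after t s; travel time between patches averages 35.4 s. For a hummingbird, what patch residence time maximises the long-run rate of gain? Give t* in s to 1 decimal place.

Maximise g(t)/(T+t): set derivative to zero → g'(t)(T+t) = g(t).
g'(t) = 0.6·138·t^-0.4. Setting 0.6·138·t^-0.4 = 138·t^0.6/(35.4+t) gives 0.6(35.4+t) = t, so 0.40·t = 0.6×35.4.
t* = 0.6×35.4/0.40 = 53.1 s.

53.1 s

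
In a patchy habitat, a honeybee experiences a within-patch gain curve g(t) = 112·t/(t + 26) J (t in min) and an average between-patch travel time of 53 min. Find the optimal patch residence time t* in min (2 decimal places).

By the marginal value theorem, leave when the instantaneous gain rate g'(t) equals the habitat-wide average g(t)/(T + t).
g'(t) = 112·26/(t + 26)². Setting 112·26/(t+26)² = 112t/[(t+26)(53+t)] gives 26(53+t) = t(t+26), so t² = 26×53 = 1378.
t* = √1378 = 37.12 min.

37.12 min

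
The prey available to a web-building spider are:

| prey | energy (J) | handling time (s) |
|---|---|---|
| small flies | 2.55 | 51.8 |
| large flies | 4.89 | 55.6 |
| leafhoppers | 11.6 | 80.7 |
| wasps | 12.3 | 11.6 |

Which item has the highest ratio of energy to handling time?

In descending order of E/h:
wasps: 12.3/11.6 = 1.06 J/s
leafhoppers: 11.6/80.7 = 0.144 J/s
large flies: 4.89/55.6 = 0.0879 J/s
small flies: 2.55/51.8 = 0.0492 J/s

wasps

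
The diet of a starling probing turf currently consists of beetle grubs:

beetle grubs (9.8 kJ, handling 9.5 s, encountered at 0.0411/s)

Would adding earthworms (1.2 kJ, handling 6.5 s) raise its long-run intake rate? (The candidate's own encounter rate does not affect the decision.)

Intake rate on the current diet: R = (0.0411×9.8) / (1 + 0.0411×9.5) = 0.4028/1.39 = 0.2897 kJ/s.
Profitability of earthworms: 1.2/6.5 = 0.1846 kJ/s.
Since 0.1846 < R, time spent handling earthworms is better spent searching.

No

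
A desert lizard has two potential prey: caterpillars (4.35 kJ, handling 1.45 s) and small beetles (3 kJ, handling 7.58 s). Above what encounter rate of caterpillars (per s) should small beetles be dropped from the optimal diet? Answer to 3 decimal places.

0.105 per s

The zero-one rule: include small beetles iff E₂/h₂ > λE₁/(1+λh₁). Equality gives the switch point.
λE₁h₂ = E₂ + λE₂h₁ ⇒ λ = E₂/(E₁h₂ − E₂h₁) = 3/(32.97 − 4.35) = 0.1048 per s.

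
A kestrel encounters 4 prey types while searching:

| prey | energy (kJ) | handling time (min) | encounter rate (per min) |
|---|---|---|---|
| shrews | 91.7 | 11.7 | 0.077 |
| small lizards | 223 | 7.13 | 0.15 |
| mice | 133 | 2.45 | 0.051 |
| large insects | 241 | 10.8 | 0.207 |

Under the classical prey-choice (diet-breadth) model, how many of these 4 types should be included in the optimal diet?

3

Rank by E/h (kJ/min): mice 54.3, small lizards 31.3, large insects 22.3, shrews 7.84. Include each in turn until the next type's E/h falls below the running intake rate.
Rate on top 1: 6.03. small lizards: 31.3 > 6.03 → include.
Rate on top 2: 18.33. large insects: 22.3 > 18.33 → include.
Rate on top 3: 20.34. shrews: 7.84 < 20.34 → exclude; stop.
Optimal diet: mice, small lizards, large insects — 3 of 4 types.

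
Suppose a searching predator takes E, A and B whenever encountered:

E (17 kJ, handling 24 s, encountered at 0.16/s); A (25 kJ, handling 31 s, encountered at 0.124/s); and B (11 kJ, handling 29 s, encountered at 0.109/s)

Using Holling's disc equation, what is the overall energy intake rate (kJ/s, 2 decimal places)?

R = Σλ_iE_i / (1 + Σλ_ih_i)
Numerator: 0.16×17 + 0.124×25 + 0.109×11 = 7.019
Denominator: 1 + 0.16×24 + 0.124×31 + 0.109×29 = 11.84
R = 7.019/11.84 = 0.5926 kJ/s

0.59 kJ/s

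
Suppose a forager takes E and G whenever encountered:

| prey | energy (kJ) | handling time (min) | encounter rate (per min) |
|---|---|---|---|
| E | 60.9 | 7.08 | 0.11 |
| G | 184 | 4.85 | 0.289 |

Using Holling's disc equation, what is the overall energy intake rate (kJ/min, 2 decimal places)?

18.83 kJ/min

R = Σλ_iE_i / (1 + Σλ_ih_i)
Numerator: 0.11×60.9 + 0.289×184 = 59.87
Denominator: 1 + 0.11×7.08 + 0.289×4.85 = 3.18
R = 59.87/3.18 = 18.83 kJ/min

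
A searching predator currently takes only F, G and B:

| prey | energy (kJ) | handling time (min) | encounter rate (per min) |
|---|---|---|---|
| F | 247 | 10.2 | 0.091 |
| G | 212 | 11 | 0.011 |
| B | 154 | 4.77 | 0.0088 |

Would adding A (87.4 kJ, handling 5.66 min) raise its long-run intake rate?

Yes

On F, G and B alone, R = ΣλE/(1+Σλh) = 26.16/2.091 = 12.51 kJ/min.
A: E/h = 87.4/5.66 = 15.44 kJ/min.
Since 15.44 > R, including A increases the long-run rate.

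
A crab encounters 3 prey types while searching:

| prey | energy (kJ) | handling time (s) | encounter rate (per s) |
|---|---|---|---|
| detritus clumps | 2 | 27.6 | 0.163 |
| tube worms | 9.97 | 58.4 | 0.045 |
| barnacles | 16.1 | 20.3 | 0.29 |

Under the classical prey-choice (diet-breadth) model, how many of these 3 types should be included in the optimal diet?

1

E/h in descending order: barnacles 0.793, tube worms 0.171, detritus clumps 0.0725 kJ/s. The optimal diet is the largest prefix of this list for which every included type satisfies E_i/h_i > R on the types above it.
Rate on top 1: 0.6779. tube worms: 0.171 < 0.6779 → exclude; stop.
Optimal diet: barnacles — 1 of 3 types.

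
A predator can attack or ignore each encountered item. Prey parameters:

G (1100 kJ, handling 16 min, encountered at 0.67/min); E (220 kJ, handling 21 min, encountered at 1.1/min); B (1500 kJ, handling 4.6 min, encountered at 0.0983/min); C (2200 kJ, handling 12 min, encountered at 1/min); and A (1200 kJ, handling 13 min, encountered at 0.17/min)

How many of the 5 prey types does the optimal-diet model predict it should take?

2

E/h in descending order: B 326, C 183, A 92.3, G 68.8, E 10.5 kJ/min. The optimal diet is the largest prefix of this list for which every included type satisfies E_i/h_i > R on the types above it.
Rate on top 1: 101.5. C: 183 > 101.5 → include.
Rate on top 2: 174.5. A: 92.3 < 174.5 → exclude; stop.
Optimal diet: B, C — 2 of 5 types.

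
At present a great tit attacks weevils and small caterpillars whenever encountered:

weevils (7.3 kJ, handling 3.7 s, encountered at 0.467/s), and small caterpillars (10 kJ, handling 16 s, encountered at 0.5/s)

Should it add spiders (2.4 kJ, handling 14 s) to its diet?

No

Intake rate on the current diet: R = (0.467×7.3 + 0.5×10) / (1 + 0.467×3.7 + 0.5×16) = 8.409/10.73 = 0.7839 kJ/s.
spiders: E/h = 2.4/14 = 0.1714 kJ/s.
0.1714 < 0.7839, so adding spiders would lower the average — exclude it.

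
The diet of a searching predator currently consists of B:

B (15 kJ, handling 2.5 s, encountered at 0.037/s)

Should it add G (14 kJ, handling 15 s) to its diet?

Yes

On B alone, R = ΣλE/(1+Σλh) = 0.555/1.093 = 0.508 kJ/s.
G: E/h = 14/15 = 0.9333 kJ/s.
0.9333 > 0.508, so adding G raises the average — include it.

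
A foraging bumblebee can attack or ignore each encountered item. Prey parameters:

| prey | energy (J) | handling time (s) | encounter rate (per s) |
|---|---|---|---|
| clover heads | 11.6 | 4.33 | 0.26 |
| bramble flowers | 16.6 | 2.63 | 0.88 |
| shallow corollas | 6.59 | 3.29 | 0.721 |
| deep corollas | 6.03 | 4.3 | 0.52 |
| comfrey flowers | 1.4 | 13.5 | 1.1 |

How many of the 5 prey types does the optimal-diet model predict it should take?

1

Profitabilities (E/h, J/s): bramble flowers 6.31, clover heads 2.68, shallow corollas 2, deep corollas 1.4, comfrey flowers 0.104. Add prey in this order while the next type's profitability exceeds the intake rate on those already taken.
Rate on top 1: 4.407. clover heads: 2.68 < 4.407 → exclude; stop.
Optimal diet: bramble flowers — 1 of 5 types.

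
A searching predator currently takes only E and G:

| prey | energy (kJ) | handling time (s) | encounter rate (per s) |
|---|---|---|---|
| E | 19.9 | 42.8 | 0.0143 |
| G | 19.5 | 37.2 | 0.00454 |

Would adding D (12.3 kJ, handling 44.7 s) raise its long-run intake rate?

Current rate: (0.0143×19.9 + 0.00454×19.5)/(1 + 0.0143×42.8 + 0.00454×37.2) = 0.2095 kJ/s.
Profitability of D: 12.3/44.7 = 0.2752 kJ/s.
Since 0.2752 > R, including D increases the long-run rate.

Yes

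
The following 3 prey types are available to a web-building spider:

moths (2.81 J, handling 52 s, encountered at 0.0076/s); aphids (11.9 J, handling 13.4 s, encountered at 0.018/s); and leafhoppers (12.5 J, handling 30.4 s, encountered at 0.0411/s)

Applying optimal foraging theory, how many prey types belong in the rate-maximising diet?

2

Rank by E/h (J/s): aphids 0.888, leafhoppers 0.411, moths 0.054. Include each in turn until the next type's E/h falls below the running intake rate.
Rate on top 1: 0.1726. leafhoppers: 0.411 > 0.1726 → include.
Rate on top 2: 0.2923. moths: 0.054 < 0.2923 → exclude; stop.
Optimal diet: aphids, leafhoppers — 2 of 3 types.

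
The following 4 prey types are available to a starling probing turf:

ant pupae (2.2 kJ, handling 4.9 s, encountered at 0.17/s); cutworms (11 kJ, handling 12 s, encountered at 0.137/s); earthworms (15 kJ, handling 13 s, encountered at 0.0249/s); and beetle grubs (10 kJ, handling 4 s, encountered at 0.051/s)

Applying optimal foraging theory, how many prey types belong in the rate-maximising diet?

3

Profitabilities (E/h, kJ/s): beetle grubs 2.5, earthworms 1.15, cutworms 0.917, ant pupae 0.449. Add prey in this order while the next type's profitability exceeds the intake rate on those already taken.
Rate on top 1: 0.4236. earthworms: 1.15 > 0.4236 → include.
Rate on top 2: 0.5783. cutworms: 0.917 > 0.5783 → include.
Rate on top 3: 0.7537. ant pupae: 0.449 < 0.7537 → exclude; stop.
Optimal diet: beetle grubs, earthworms, cutworms — 3 of 4 types.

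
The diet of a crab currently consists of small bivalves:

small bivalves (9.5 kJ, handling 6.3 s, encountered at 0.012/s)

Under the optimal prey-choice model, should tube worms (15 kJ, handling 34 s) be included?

On small bivalves alone, R = ΣλE/(1+Σλh) = 0.114/1.076 = 0.106 kJ/s.
tube worms: E/h = 15/34 = 0.4412 kJ/s.
Since 0.4412 > R, including tube worms increases the long-run rate.

Yes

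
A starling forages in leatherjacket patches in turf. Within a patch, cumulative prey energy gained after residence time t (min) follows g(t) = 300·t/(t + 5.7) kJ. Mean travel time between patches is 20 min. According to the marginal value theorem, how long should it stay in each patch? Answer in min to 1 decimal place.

10.7 min

Maximise g(t)/(T+t): set derivative to zero → g'(t)(T+t) = g(t).
g'(t) = 300·5.7/(t + 5.7)². Setting 300·5.7/(t+5.7)² = 300t/[(t+5.7)(20+t)] gives 5.7(20+t) = t(t+5.7), so t² = 5.7×20 = 114.
t* = √114 = 10.68 min.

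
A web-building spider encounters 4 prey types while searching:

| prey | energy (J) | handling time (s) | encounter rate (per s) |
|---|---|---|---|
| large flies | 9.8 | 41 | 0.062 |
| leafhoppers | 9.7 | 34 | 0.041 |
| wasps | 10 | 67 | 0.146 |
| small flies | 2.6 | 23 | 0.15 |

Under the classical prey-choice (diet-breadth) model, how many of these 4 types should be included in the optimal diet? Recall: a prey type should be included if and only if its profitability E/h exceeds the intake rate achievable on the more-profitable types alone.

2

Rank by E/h (J/s): leafhoppers 0.285, large flies 0.239, wasps 0.149, small flies 0.113. Include each in turn until the next type's E/h falls below the running intake rate.
Rate on top 1: 0.1661. large flies: 0.239 > 0.1661 → include.
Rate on top 2: 0.2037. wasps: 0.149 < 0.2037 → exclude; stop.
Optimal diet: leafhoppers, large flies — 2 of 4 types.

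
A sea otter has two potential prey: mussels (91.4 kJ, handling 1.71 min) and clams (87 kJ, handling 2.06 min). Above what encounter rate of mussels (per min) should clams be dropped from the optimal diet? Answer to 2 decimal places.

2.20 per min

At the threshold, the rate on mussels alone equals the profitability of clams: λ·91.4/(1 + λ·1.71) = 87/2.06 = 42.23.
Rearranging, λ(91.4 − 42.23×1.71) = 42.23, so λ = 42.23/19.18 = 2.202 per min.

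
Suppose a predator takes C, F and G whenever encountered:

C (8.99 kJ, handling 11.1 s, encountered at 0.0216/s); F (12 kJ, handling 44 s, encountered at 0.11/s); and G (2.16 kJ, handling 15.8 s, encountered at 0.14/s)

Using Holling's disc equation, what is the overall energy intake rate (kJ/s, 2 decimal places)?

0.22 kJ/s

R = (0.0216×8.99 + 0.11×12 + 0.14×2.16) / (1 + 0.0216×11.1 + 0.11×44 + 0.14×15.8) = 1.817/8.292 = 0.2191 kJ/s.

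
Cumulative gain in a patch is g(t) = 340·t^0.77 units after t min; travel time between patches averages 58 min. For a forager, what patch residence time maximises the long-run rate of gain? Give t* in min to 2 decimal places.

By the marginal value theorem, leave when the instantaneous gain rate g'(t) equals the habitat-wide average g(t)/(T + t).
g'(t) = 0.77·340·t^-0.23. Setting 0.77·340·t^-0.23 = 340·t^0.77/(58+t) gives 0.77(58+t) = t, so 0.23·t = 0.77×58.
t* = 0.77×58/0.23 = 194.2 min.

194.17 min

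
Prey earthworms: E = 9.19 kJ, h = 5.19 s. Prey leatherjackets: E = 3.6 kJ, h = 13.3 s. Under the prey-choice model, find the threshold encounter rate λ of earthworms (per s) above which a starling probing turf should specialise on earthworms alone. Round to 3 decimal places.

0.035 per s

Drop leatherjackets once their profitability E₂/h₂ falls below the rate achievable on earthworms alone: E₂/h₂ = λE₁/(1 + λh₁).
Solve for λ: λE₁h₂ = E₂(1 + λh₁) → λ(E₁h₂ − E₂h₁) = E₂ → λ = E₂/(E₁h₂ − E₂h₁).
λ = 3.6/(9.19×13.3 − 3.6×5.19) = 3.6/103.5 = 0.03477 per s.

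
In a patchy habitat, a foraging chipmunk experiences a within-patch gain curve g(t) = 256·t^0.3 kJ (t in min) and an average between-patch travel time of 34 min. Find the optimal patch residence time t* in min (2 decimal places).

14.57 min

Optimal t* satisfies g'(t*) = g(t*)/(T + t*).
g'(t) = 0.3·256·t^-0.7. Setting 0.3·256·t^-0.7 = 256·t^0.3/(34+t) gives 0.3(34+t) = t, so 0.70·t = 0.3×34.
t* = 0.3×34/0.70 = 14.57 min.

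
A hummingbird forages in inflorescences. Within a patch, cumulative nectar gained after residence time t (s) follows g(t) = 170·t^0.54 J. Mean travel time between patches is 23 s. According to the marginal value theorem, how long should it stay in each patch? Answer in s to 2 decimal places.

27.00 s

Optimal t* satisfies g'(t*) = g(t*)/(T + t*).
g'(t) = 0.54·170·t^-0.46. Setting 0.54·170·t^-0.46 = 170·t^0.54/(23+t) gives 0.54(23+t) = t, so 0.46·t = 0.54×23.
t* = 0.54×23/0.46 = 27 s.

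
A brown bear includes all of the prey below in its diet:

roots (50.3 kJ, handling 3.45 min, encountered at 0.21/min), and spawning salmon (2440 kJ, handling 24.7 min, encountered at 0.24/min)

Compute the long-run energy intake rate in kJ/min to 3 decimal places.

77.904 kJ/min

R = (0.21×50.3 + 0.24×2440) / (1 + 0.21×3.45 + 0.24×24.7) = 596.2/7.652 = 77.9 kJ/min.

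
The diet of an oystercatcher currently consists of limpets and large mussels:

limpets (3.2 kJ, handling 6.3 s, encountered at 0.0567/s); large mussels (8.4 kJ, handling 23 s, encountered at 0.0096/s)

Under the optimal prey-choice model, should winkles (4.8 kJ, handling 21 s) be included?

Yes

Intake rate on the current diet: R = (0.0567×3.2 + 0.0096×8.4) / (1 + 0.0567×6.3 + 0.0096×23) = 0.2621/1.578 = 0.1661 kJ/s.
Profitability of winkles: 4.8/21 = 0.2286 kJ/s.
Since 0.2286 > R, including winkles increases the long-run rate.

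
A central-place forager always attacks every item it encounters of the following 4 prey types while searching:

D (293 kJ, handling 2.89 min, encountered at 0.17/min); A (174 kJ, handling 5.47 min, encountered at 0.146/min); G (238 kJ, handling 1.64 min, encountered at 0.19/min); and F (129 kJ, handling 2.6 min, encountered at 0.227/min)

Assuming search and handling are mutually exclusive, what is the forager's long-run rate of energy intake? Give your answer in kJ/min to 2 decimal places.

Energy encountered per unit search time: 0.17×293 + 0.146×174 + 0.19×238 + 0.227×129 = 149.7 kJ/min.
Handling time per unit search time: 0.17×2.89 + 0.146×5.47 + 0.19×1.64 + 0.227×2.6 = 2.192.
Rate = 149.7/(1 + 2.192) = 46.91 kJ/min.

46.91 kJ/min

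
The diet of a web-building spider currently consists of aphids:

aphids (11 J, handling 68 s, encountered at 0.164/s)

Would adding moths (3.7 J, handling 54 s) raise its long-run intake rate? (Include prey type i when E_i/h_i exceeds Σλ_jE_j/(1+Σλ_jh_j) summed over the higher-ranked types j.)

Intake rate on the current diet: R = (0.164×11) / (1 + 0.164×68) = 1.804/12.15 = 0.1485 J/s.
Profitability of moths: 3.7/54 = 0.06852 J/s.
Since 0.06852 < R, time spent handling moths is better spent searching.

No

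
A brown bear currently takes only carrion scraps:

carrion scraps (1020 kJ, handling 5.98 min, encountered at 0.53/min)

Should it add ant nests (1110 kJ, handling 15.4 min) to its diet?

Current rate: (0.53×1020)/(1 + 0.53×5.98) = 129.7 kJ/min.
ant nests: E/h = 1110/15.4 = 72.08 kJ/min.
Since 72.08 < R, time spent handling ant nests is better spent searching.

No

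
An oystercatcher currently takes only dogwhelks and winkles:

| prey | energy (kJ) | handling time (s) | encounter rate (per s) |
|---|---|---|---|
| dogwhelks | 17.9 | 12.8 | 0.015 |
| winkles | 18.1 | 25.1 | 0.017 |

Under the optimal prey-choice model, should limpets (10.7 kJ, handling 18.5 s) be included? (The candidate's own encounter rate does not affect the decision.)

Intake rate on the current diet: R = (0.015×17.9 + 0.017×18.1) / (1 + 0.015×12.8 + 0.017×25.1) = 0.5762/1.619 = 0.356 kJ/s.
Profitability of limpets: 10.7/18.5 = 0.5784 kJ/s.
0.5784 > 0.356, so adding limpets raises the average — include it.

Yes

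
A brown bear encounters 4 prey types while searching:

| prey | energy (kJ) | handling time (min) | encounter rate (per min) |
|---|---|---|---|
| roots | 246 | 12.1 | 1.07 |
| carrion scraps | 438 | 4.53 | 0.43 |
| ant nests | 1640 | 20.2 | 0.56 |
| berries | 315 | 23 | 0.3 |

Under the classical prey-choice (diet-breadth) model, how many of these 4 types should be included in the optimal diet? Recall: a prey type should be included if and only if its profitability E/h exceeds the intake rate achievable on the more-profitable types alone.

2

Profitabilities (E/h, kJ/min): carrion scraps 96.7, ant nests 81.2, roots 20.3, berries 13.7. Add prey in this order while the next type's profitability exceeds the intake rate on those already taken.
Rate on top 1: 63.89. ant nests: 81.2 > 63.89 → include.
Rate on top 2: 77.61. roots: 20.3 < 77.61 → exclude; stop.
Optimal diet: carrion scraps, ant nests — 2 of 4 types.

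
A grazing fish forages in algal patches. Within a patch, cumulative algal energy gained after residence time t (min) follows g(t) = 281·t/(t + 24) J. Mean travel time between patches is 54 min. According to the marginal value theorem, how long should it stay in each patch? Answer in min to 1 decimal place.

36.0 min

By the marginal value theorem, leave when the instantaneous gain rate g'(t) equals the habitat-wide average g(t)/(T + t).
g'(t) = 281·24/(t + 24)². Setting 281·24/(t+24)² = 281t/[(t+24)(54+t)] gives 24(54+t) = t(t+24), so t² = 24×54 = 1296.
t* = √1296 = 36 min.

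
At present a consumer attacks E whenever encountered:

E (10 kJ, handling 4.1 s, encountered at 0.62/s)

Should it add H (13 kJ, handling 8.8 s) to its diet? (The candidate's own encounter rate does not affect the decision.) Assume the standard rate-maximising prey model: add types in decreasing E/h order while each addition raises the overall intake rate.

On E alone, R = ΣλE/(1+Σλh) = 6.2/3.542 = 1.75 kJ/s.
Profitability of H: 13/8.8 = 1.477 kJ/s.
1.477 < 1.75, so adding H would lower the average — exclude it.

No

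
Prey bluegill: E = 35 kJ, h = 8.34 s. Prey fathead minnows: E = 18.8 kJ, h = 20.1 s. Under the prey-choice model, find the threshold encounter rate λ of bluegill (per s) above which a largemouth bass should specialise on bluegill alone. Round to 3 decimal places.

0.034 per s

At the threshold, the rate on bluegill alone equals the profitability of fathead minnows: λ·35/(1 + λ·8.34) = 18.8/20.1 = 0.9353.
Rearranging, λ(35 − 0.9353×8.34) = 0.9353, so λ = 0.9353/27.2 = 0.03439 per s.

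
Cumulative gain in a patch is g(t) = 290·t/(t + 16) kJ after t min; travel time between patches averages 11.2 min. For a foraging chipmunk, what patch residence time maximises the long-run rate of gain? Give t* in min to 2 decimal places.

13.39 min

By the marginal value theorem, leave when the instantaneous gain rate g'(t) equals the habitat-wide average g(t)/(T + t).
g'(t) = 290·16/(t + 16)². Setting 290·16/(t+16)² = 290t/[(t+16)(11.2+t)] gives 16(11.2+t) = t(t+16), so t² = 16×11.2 = 179.2.
t* = √179.2 = 13.39 min.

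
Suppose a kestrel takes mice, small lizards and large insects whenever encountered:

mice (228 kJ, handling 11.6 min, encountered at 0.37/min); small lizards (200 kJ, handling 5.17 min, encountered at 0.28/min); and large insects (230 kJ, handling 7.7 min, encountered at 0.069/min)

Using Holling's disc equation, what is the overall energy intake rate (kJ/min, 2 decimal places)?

R = Σλ_iE_i / (1 + Σλ_ih_i)
Numerator: 0.37×228 + 0.28×200 + 0.069×230 = 156.2
Denominator: 1 + 0.37×11.6 + 0.28×5.17 + 0.069×7.7 = 7.271
R = 156.2/7.271 = 21.49 kJ/min

21.49 kJ/min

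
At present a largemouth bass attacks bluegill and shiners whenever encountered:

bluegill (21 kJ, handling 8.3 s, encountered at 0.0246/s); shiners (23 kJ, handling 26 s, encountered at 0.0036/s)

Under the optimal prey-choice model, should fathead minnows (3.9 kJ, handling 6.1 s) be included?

Current rate: (0.0246×21 + 0.0036×23)/(1 + 0.0246×8.3 + 0.0036×26) = 0.4619 kJ/s.
Profitability of fathead minnows: 3.9/6.1 = 0.6393 kJ/s.
0.6393 > 0.4619, so adding fathead minnows raises the average — include it.

Yes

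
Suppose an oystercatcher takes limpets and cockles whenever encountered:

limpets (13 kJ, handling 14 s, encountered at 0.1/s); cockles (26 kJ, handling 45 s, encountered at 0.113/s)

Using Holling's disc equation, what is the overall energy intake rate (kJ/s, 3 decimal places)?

0.566 kJ/s

Energy encountered per unit search time: 0.1×13 + 0.113×26 = 4.238 kJ/s.
Handling time per unit search time: 0.1×14 + 0.113×45 = 6.485.
Rate = 4.238/(1 + 6.485) = 0.5662 kJ/s.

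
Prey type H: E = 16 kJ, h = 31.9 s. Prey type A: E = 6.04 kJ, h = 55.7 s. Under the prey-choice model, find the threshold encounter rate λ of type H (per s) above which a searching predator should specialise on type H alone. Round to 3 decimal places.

Drop type A once their profitability E₂/h₂ falls below the rate achievable on type H alone: E₂/h₂ = λE₁/(1 + λh₁).
Solve for λ: λE₁h₂ = E₂(1 + λh₁) → λ(E₁h₂ − E₂h₁) = E₂ → λ = E₂/(E₁h₂ − E₂h₁).
λ = 6.04/(16×55.7 − 6.04×31.9) = 6.04/698.5 = 0.008647 per s.

0.009 per s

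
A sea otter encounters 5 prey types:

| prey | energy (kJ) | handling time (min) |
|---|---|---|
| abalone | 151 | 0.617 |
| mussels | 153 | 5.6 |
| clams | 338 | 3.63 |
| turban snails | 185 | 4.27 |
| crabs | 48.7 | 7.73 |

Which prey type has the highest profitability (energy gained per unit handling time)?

Profitability E/h (kJ/min): abalone = 151/0.617 = 245, mussels = 153/5.6 = 27.3, clams = 338/3.63 = 93.1, turban snails = 185/4.27 = 43.3, crabs = 48.7/7.73 = 6.3.
Ranked: abalone > clams > turban snails > mussels > crabs.

abalone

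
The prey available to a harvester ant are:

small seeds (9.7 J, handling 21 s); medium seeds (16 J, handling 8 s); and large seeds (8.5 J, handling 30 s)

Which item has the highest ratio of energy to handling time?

Profitability E/h (J/s): small seeds = 9.7/21 = 0.462, medium seeds = 16/8 = 2, large seeds = 8.5/30 = 0.283.
Ranked: medium seeds > small seeds > large seeds.

medium seeds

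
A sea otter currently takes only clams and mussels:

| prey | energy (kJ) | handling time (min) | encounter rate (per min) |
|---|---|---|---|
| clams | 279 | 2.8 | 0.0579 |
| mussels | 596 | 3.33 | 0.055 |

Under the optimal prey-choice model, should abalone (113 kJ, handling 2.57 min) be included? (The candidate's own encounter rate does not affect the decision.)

Yes

On clams and mussels alone, R = ΣλE/(1+Σλh) = 48.93/1.345 = 36.37 kJ/min.
abalone: E/h = 113/2.57 = 43.97 kJ/min.
Since 43.97 > R, including abalone increases the long-run rate.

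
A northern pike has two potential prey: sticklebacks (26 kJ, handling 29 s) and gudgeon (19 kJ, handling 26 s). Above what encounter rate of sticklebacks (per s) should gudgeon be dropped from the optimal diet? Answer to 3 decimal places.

The zero-one rule: include gudgeon iff E₂/h₂ > λE₁/(1+λh₁). Equality gives the switch point.
λE₁h₂ = E₂ + λE₂h₁ ⇒ λ = E₂/(E₁h₂ − E₂h₁) = 19/(676 − 551) = 0.152 per s.

0.152 per s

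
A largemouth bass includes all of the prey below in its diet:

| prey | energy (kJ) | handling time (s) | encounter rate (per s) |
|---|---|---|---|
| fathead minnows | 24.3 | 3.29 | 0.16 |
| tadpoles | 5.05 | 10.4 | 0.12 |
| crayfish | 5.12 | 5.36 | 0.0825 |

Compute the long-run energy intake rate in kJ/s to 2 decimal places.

R = Σλ_iE_i / (1 + Σλ_ih_i)
Numerator: 0.16×24.3 + 0.12×5.05 + 0.0825×5.12 = 4.916
Denominator: 1 + 0.16×3.29 + 0.12×10.4 + 0.0825×5.36 = 3.217
R = 4.916/3.217 = 1.528 kJ/s

1.53 kJ/s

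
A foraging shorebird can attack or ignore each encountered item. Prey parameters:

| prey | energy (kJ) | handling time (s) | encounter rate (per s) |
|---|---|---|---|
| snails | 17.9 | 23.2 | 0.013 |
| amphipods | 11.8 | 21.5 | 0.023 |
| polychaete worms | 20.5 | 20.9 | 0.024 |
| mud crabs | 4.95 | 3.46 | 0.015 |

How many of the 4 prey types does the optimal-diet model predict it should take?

4

E/h in descending order: mud crabs 1.43, polychaete worms 0.981, snails 0.772, amphipods 0.549 kJ/s. The optimal diet is the largest prefix of this list for which every included type satisfies E_i/h_i > R on the types above it.
Rate on top 1: 0.07059. polychaete worms: 0.981 > 0.07059 → include.
Rate on top 2: 0.3645. snails: 0.772 > 0.3645 → include.
Rate on top 3: 0.4307. amphipods: 0.549 > 0.4307 → include.
Optimal diet: mud crabs, polychaete worms, snails, amphipods — 4 of 4 types.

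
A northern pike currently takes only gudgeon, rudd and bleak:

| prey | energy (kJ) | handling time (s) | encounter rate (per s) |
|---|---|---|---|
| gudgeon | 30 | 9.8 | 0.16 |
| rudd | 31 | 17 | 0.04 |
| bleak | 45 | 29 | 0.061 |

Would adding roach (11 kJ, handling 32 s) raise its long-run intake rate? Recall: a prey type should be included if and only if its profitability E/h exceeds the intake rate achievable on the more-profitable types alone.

No

Current rate: (0.16×30 + 0.04×31 + 0.061×45)/(1 + 0.16×9.8 + 0.04×17 + 0.061×29) = 1.751 kJ/s.
roach: E/h = 11/32 = 0.3438 kJ/s.
Since 0.3438 < R, time spent handling roach is better spent searching.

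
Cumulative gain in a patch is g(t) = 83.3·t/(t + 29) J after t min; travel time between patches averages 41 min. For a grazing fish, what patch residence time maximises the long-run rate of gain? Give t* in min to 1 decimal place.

34.5 min

By the marginal value theorem, leave when the instantaneous gain rate g'(t) equals the habitat-wide average g(t)/(T + t).
g'(t) = 83.3·29/(t + 29)². Setting 83.3·29/(t+29)² = 83.3t/[(t+29)(41+t)] gives 29(41+t) = t(t+29), so t² = 29×41 = 1189.
t* = √1189 = 34.48 min.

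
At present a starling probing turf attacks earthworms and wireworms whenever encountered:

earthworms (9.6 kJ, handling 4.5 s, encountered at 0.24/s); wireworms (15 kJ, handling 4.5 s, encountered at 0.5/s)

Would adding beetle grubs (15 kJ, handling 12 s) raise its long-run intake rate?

Intake rate on the current diet: R = (0.24×9.6 + 0.5×15) / (1 + 0.24×4.5 + 0.5×4.5) = 9.804/4.33 = 2.264 kJ/s.
beetle grubs: E/h = 15/12 = 1.25 kJ/s.
1.25 < 2.264, so adding beetle grubs would lower the average — exclude it.

No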